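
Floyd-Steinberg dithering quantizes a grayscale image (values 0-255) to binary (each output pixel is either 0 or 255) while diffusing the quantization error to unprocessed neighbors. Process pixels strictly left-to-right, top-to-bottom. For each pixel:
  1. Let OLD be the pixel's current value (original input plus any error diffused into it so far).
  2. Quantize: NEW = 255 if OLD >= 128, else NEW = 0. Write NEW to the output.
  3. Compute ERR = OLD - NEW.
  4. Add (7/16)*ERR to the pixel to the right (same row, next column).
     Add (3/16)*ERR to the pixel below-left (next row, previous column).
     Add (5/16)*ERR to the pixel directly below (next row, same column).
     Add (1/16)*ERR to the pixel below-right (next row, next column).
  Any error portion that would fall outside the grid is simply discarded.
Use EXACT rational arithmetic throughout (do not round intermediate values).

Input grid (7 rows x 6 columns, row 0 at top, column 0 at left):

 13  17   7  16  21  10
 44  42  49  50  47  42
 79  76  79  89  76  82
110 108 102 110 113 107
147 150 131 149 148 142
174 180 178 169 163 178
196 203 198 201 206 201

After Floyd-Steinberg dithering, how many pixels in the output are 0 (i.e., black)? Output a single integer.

(0,0): OLD=13 → NEW=0, ERR=13
(0,1): OLD=363/16 → NEW=0, ERR=363/16
(0,2): OLD=4333/256 → NEW=0, ERR=4333/256
(0,3): OLD=95867/4096 → NEW=0, ERR=95867/4096
(0,4): OLD=2047325/65536 → NEW=0, ERR=2047325/65536
(0,5): OLD=24817035/1048576 → NEW=0, ERR=24817035/1048576
(1,0): OLD=13393/256 → NEW=0, ERR=13393/256
(1,1): OLD=155575/2048 → NEW=0, ERR=155575/2048
(1,2): OLD=6116483/65536 → NEW=0, ERR=6116483/65536
(1,3): OLD=27541191/262144 → NEW=0, ERR=27541191/262144
(1,4): OLD=1822461557/16777216 → NEW=0, ERR=1822461557/16777216
(1,5): OLD=26540998051/268435456 → NEW=0, ERR=26540998051/268435456
(2,0): OLD=3591117/32768 → NEW=0, ERR=3591117/32768
(2,1): OLD=176637471/1048576 → NEW=255, ERR=-90749409/1048576
(2,2): OLD=1589621533/16777216 → NEW=0, ERR=1589621533/16777216
(2,3): OLD=25432245877/134217728 → NEW=255, ERR=-8793274763/134217728
(2,4): OLD=456933766111/4294967296 → NEW=0, ERR=456933766111/4294967296
(2,5): OLD=11423363457801/68719476736 → NEW=255, ERR=-6100103109879/68719476736
(3,0): OLD=2147824253/16777216 → NEW=255, ERR=-2130365827/16777216
(3,1): OLD=6713016121/134217728 → NEW=0, ERR=6713016121/134217728
(3,2): OLD=145811778811/1073741824 → NEW=255, ERR=-127992386309/1073741824
(3,3): OLD=4346176073009/68719476736 → NEW=0, ERR=4346176073009/68719476736
(3,4): OLD=84210140865169/549755813888 → NEW=255, ERR=-55977591676271/549755813888
(3,5): OLD=363822209309407/8796093022208 → NEW=0, ERR=363822209309407/8796093022208
(4,0): OLD=250604511539/2147483648 → NEW=0, ERR=250604511539/2147483648
(4,1): OLD=6404592481943/34359738368 → NEW=255, ERR=-2357140801897/34359738368
(4,2): OLD=86554080866197/1099511627776 → NEW=0, ERR=86554080866197/1099511627776
(4,3): OLD=3107878618884041/17592186044416 → NEW=255, ERR=-1378128822442039/17592186044416
(4,4): OLD=26350534458426201/281474976710656 → NEW=0, ERR=26350534458426201/281474976710656
(4,5): OLD=853515914846848207/4503599627370496 → NEW=255, ERR=-294901990132628273/4503599627370496
(5,0): OLD=108634450133941/549755813888 → NEW=255, ERR=-31553282407499/549755813888
(5,1): OLD=2735676758492933/17592186044416 → NEW=255, ERR=-1750330682833147/17592186044416
(5,2): OLD=19716657493031559/140737488355328 → NEW=255, ERR=-16171402037577081/140737488355328
(5,3): OLD=525667850781196605/4503599627370496 → NEW=0, ERR=525667850781196605/4503599627370496
(5,4): OLD=2036949823922709885/9007199254740992 → NEW=255, ERR=-259885986036243075/9007199254740992
(5,5): OLD=21727498776591999393/144115188075855872 → NEW=255, ERR=-15021874182751247967/144115188075855872
(6,0): OLD=44869578201589295/281474976710656 → NEW=255, ERR=-26906540859627985/281474976710656
(6,1): OLD=472674790894061059/4503599627370496 → NEW=0, ERR=472674790894061059/4503599627370496
(6,2): OLD=4029405431823532491/18014398509481984 → NEW=255, ERR=-564266188094373429/18014398509481984
(6,3): OLD=60868543928430053823/288230376151711744 → NEW=255, ERR=-12630201990256440897/288230376151711744
(6,4): OLD=763525645451937024863/4611686018427387904 → NEW=255, ERR=-412454289247046890657/4611686018427387904
(6,5): OLD=9407440716442395135545/73786976294838206464 → NEW=0, ERR=9407440716442395135545/73786976294838206464
Output grid:
  Row 0: ......  (6 black, running=6)
  Row 1: ......  (6 black, running=12)
  Row 2: .#.#.#  (3 black, running=15)
  Row 3: #.#.#.  (3 black, running=18)
  Row 4: .#.#.#  (3 black, running=21)
  Row 5: ###.##  (1 black, running=22)
  Row 6: #.###.  (2 black, running=24)

Answer: 24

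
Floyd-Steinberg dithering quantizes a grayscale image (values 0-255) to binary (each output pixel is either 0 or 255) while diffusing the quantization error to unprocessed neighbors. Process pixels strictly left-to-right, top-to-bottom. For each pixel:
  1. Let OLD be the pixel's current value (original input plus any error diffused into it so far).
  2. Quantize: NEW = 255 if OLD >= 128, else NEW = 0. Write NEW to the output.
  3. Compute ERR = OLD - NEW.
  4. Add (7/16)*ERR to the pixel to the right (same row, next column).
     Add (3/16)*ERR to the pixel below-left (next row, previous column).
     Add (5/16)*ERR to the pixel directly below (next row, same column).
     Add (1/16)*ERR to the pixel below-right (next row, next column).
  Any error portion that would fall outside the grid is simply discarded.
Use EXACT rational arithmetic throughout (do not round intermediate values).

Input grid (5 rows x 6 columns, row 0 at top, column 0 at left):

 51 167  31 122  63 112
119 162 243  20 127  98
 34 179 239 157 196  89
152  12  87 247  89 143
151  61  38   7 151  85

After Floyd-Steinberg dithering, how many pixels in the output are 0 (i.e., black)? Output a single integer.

(0,0): OLD=51 → NEW=0, ERR=51
(0,1): OLD=3029/16 → NEW=255, ERR=-1051/16
(0,2): OLD=579/256 → NEW=0, ERR=579/256
(0,3): OLD=503765/4096 → NEW=0, ERR=503765/4096
(0,4): OLD=7655123/65536 → NEW=0, ERR=7655123/65536
(0,5): OLD=171026373/1048576 → NEW=255, ERR=-96360507/1048576
(1,0): OLD=31391/256 → NEW=0, ERR=31391/256
(1,1): OLD=407001/2048 → NEW=255, ERR=-115239/2048
(1,2): OLD=15600461/65536 → NEW=255, ERR=-1111219/65536
(1,3): OLD=19151945/262144 → NEW=0, ERR=19151945/262144
(1,4): OLD=3119253051/16777216 → NEW=255, ERR=-1158937029/16777216
(1,5): OLD=12444986413/268435456 → NEW=0, ERR=12444986413/268435456
(2,0): OLD=2024035/32768 → NEW=0, ERR=2024035/32768
(2,1): OLD=202295793/1048576 → NEW=255, ERR=-65091087/1048576
(2,2): OLD=3636040467/16777216 → NEW=255, ERR=-642149613/16777216
(2,3): OLD=20008329275/134217728 → NEW=255, ERR=-14217191365/134217728
(2,4): OLD=607004499505/4294967296 → NEW=255, ERR=-488212160975/4294967296
(2,5): OLD=3397459336295/68719476736 → NEW=0, ERR=3397459336295/68719476736
(3,0): OLD=2678709171/16777216 → NEW=255, ERR=-1599480909/16777216
(3,1): OLD=-7036285385/134217728 → NEW=0, ERR=-7036285385/134217728
(3,2): OLD=30453930965/1073741824 → NEW=0, ERR=30453930965/1073741824
(3,3): OLD=13922643418559/68719476736 → NEW=255, ERR=-3600823149121/68719476736
(3,4): OLD=18253487990111/549755813888 → NEW=0, ERR=18253487990111/549755813888
(3,5): OLD=1459022934953521/8796093022208 → NEW=255, ERR=-783980785709519/8796093022208
(4,0): OLD=239181938333/2147483648 → NEW=0, ERR=239181938333/2147483648
(4,1): OLD=3185304807417/34359738368 → NEW=0, ERR=3185304807417/34359738368
(4,2): OLD=81715919503643/1099511627776 → NEW=0, ERR=81715919503643/1099511627776
(4,3): OLD=547796640155559/17592186044416 → NEW=0, ERR=547796640155559/17592186044416
(4,4): OLD=43632160602383639/281474976710656 → NEW=255, ERR=-28143958458833641/281474976710656
(4,5): OLD=69707119252070465/4503599627370496 → NEW=0, ERR=69707119252070465/4503599627370496
Output grid:
  Row 0: .#...#  (4 black, running=4)
  Row 1: .##.#.  (3 black, running=7)
  Row 2: .####.  (2 black, running=9)
  Row 3: #..#.#  (3 black, running=12)
  Row 4: ....#.  (5 black, running=17)

Answer: 17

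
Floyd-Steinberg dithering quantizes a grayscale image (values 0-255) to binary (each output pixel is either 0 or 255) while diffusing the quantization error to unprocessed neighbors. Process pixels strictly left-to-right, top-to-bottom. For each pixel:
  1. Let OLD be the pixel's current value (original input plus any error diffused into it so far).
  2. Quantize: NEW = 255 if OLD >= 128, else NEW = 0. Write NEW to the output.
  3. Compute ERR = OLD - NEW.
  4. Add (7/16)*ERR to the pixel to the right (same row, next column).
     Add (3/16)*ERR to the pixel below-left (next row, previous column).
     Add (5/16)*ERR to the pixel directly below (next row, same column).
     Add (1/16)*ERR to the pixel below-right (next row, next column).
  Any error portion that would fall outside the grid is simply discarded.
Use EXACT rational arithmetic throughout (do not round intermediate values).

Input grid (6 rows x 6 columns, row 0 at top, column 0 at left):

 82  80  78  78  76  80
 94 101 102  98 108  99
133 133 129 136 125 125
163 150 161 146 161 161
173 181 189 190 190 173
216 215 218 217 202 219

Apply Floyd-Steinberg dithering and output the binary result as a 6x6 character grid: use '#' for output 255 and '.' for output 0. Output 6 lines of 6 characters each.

Answer: ..#...
#..#.#
.##.#.
#.#.##
####.#
#.####

Derivation:
(0,0): OLD=82 → NEW=0, ERR=82
(0,1): OLD=927/8 → NEW=0, ERR=927/8
(0,2): OLD=16473/128 → NEW=255, ERR=-16167/128
(0,3): OLD=46575/2048 → NEW=0, ERR=46575/2048
(0,4): OLD=2816393/32768 → NEW=0, ERR=2816393/32768
(0,5): OLD=61657791/524288 → NEW=0, ERR=61657791/524288
(1,0): OLD=18093/128 → NEW=255, ERR=-14547/128
(1,1): OLD=70587/1024 → NEW=0, ERR=70587/1024
(1,2): OLD=3414231/32768 → NEW=0, ERR=3414231/32768
(1,3): OLD=20829067/131072 → NEW=255, ERR=-12594293/131072
(1,4): OLD=975537473/8388608 → NEW=0, ERR=975537473/8388608
(1,5): OLD=25769937271/134217728 → NEW=255, ERR=-8455583369/134217728
(2,0): OLD=1808953/16384 → NEW=0, ERR=1808953/16384
(2,1): OLD=112868227/524288 → NEW=255, ERR=-20825213/524288
(2,2): OLD=1094501449/8388608 → NEW=255, ERR=-1044593591/8388608
(2,3): OLD=5355968833/67108864 → NEW=0, ERR=5355968833/67108864
(2,4): OLD=383198711363/2147483648 → NEW=255, ERR=-164409618877/2147483648
(2,5): OLD=2717390887429/34359738368 → NEW=0, ERR=2717390887429/34359738368
(3,0): OLD=1594299945/8388608 → NEW=255, ERR=-544795095/8388608
(3,1): OLD=6222739829/67108864 → NEW=0, ERR=6222739829/67108864
(3,2): OLD=94025074031/536870912 → NEW=255, ERR=-42877008529/536870912
(3,3): OLD=3912275760269/34359738368 → NEW=0, ERR=3912275760269/34359738368
(3,4): OLD=56819137776237/274877906944 → NEW=255, ERR=-13274728494483/274877906944
(3,5): OLD=702813593107267/4398046511104 → NEW=255, ERR=-418688267224253/4398046511104
(4,0): OLD=182633751239/1073741824 → NEW=255, ERR=-91170413881/1073741824
(4,1): OLD=2642186788123/17179869184 → NEW=255, ERR=-1738679853797/17179869184
(4,2): OLD=80764558215649/549755813888 → NEW=255, ERR=-59423174325791/549755813888
(4,3): OLD=1444723087059909/8796093022208 → NEW=255, ERR=-798280633603131/8796093022208
(4,4): OLD=17517614784456469/140737488355328 → NEW=0, ERR=17517614784456469/140737488355328
(4,5): OLD=438397887513687411/2251799813685248 → NEW=255, ERR=-135811064976050829/2251799813685248
(5,0): OLD=46863955228033/274877906944 → NEW=255, ERR=-23229911042687/274877906944
(5,1): OLD=1062803693685137/8796093022208 → NEW=0, ERR=1062803693685137/8796093022208
(5,2): OLD=15040749192620363/70368744177664 → NEW=255, ERR=-2903280572683957/70368744177664
(5,3): OLD=421472692589839849/2251799813685248 → NEW=255, ERR=-152736259899898391/2251799813685248
(5,4): OLD=874784915519674537/4503599627370496 → NEW=255, ERR=-273632989459801943/4503599627370496
(5,5): OLD=13067635191429703101/72057594037927936 → NEW=255, ERR=-5307051288241920579/72057594037927936
Row 0: ..#...
Row 1: #..#.#
Row 2: .##.#.
Row 3: #.#.##
Row 4: ####.#
Row 5: #.####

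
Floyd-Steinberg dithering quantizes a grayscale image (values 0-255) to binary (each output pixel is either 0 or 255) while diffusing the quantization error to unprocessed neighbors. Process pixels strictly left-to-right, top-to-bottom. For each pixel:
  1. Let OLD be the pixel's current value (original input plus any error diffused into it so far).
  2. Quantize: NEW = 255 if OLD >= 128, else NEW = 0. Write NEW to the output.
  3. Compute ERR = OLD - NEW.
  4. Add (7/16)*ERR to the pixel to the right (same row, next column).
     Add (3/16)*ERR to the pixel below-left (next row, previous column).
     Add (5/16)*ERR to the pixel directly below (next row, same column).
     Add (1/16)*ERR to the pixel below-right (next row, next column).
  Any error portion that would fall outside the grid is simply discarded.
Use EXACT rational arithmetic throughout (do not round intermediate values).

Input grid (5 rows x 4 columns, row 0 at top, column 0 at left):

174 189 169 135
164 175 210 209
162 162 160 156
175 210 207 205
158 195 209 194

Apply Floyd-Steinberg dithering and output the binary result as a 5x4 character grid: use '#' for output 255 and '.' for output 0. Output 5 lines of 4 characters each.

(0,0): OLD=174 → NEW=255, ERR=-81
(0,1): OLD=2457/16 → NEW=255, ERR=-1623/16
(0,2): OLD=31903/256 → NEW=0, ERR=31903/256
(0,3): OLD=776281/4096 → NEW=255, ERR=-268199/4096
(1,0): OLD=30635/256 → NEW=0, ERR=30635/256
(1,1): OLD=438189/2048 → NEW=255, ERR=-84051/2048
(1,2): OLD=13918001/65536 → NEW=255, ERR=-2793679/65536
(1,3): OLD=186307879/1048576 → NEW=255, ERR=-81079001/1048576
(2,0): OLD=6281663/32768 → NEW=255, ERR=-2074177/32768
(2,1): OLD=126844197/1048576 → NEW=0, ERR=126844197/1048576
(2,2): OLD=382812313/2097152 → NEW=255, ERR=-151961447/2097152
(2,3): OLD=3270573525/33554432 → NEW=0, ERR=3270573525/33554432
(3,0): OLD=2984677071/16777216 → NEW=255, ERR=-1293513009/16777216
(3,1): OLD=52755337105/268435456 → NEW=255, ERR=-15695704175/268435456
(3,2): OLD=792898853999/4294967296 → NEW=255, ERR=-302317806481/4294967296
(3,3): OLD=13753218098057/68719476736 → NEW=255, ERR=-3770248469623/68719476736
(4,0): OLD=528036679523/4294967296 → NEW=0, ERR=528036679523/4294967296
(4,1): OLD=7301402818217/34359738368 → NEW=255, ERR=-1460330465623/34359738368
(4,2): OLD=169839033490313/1099511627776 → NEW=255, ERR=-110536431592567/1099511627776
(4,3): OLD=2260115835439759/17592186044416 → NEW=255, ERR=-2225891605886321/17592186044416
Row 0: ##.#
Row 1: .###
Row 2: #.#.
Row 3: ####
Row 4: .###

Answer: ##.#
.###
#.#.
####
.###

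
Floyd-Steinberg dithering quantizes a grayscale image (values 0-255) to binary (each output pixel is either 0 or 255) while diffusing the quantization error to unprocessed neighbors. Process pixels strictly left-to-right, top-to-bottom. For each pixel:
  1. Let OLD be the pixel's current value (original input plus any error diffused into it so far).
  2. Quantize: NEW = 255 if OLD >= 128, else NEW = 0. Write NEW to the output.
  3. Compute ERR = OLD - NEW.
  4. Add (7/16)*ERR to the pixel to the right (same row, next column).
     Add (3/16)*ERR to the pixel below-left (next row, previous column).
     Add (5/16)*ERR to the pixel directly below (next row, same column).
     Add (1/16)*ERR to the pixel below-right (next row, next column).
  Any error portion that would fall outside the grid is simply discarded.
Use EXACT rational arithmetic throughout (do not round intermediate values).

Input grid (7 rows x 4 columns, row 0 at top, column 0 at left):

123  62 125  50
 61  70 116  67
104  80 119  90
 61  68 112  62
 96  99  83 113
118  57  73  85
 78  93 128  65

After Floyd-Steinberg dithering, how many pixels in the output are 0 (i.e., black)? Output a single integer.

(0,0): OLD=123 → NEW=0, ERR=123
(0,1): OLD=1853/16 → NEW=0, ERR=1853/16
(0,2): OLD=44971/256 → NEW=255, ERR=-20309/256
(0,3): OLD=62637/4096 → NEW=0, ERR=62637/4096
(1,0): OLD=31015/256 → NEW=0, ERR=31015/256
(1,1): OLD=311313/2048 → NEW=255, ERR=-210927/2048
(1,2): OLD=3686757/65536 → NEW=0, ERR=3686757/65536
(1,3): OLD=95873747/1048576 → NEW=0, ERR=95873747/1048576
(2,0): OLD=4015691/32768 → NEW=0, ERR=4015691/32768
(2,1): OLD=125357545/1048576 → NEW=0, ERR=125357545/1048576
(2,2): OLD=418569837/2097152 → NEW=255, ERR=-116203923/2097152
(2,3): OLD=3283185113/33554432 → NEW=0, ERR=3283185113/33554432
(3,0): OLD=2041993371/16777216 → NEW=0, ERR=2041993371/16777216
(3,1): OLD=41843307845/268435456 → NEW=255, ERR=-26607733435/268435456
(3,2): OLD=331299666619/4294967296 → NEW=0, ERR=331299666619/4294967296
(3,3): OLD=8442958061981/68719476736 → NEW=0, ERR=8442958061981/68719476736
(4,0): OLD=495853129791/4294967296 → NEW=0, ERR=495853129791/4294967296
(4,1): OLD=4831115366717/34359738368 → NEW=255, ERR=-3930617917123/34359738368
(4,2): OLD=81252082021789/1099511627776 → NEW=0, ERR=81252082021789/1099511627776
(4,3): OLD=3316930956784475/17592186044416 → NEW=255, ERR=-1169076484541605/17592186044416
(5,0): OLD=72913457479055/549755813888 → NEW=255, ERR=-67274275062385/549755813888
(5,1): OLD=-197289465789495/17592186044416 → NEW=0, ERR=-197289465789495/17592186044416
(5,2): OLD=629597117934461/8796093022208 → NEW=0, ERR=629597117934461/8796093022208
(5,3): OLD=28194383561128813/281474976710656 → NEW=0, ERR=28194383561128813/281474976710656
(6,0): OLD=10599295776081083/281474976710656 → NEW=0, ERR=10599295776081083/281474976710656
(6,1): OLD=503243573004631245/4503599627370496 → NEW=0, ERR=503243573004631245/4503599627370496
(6,2): OLD=15660669977491486987/72057594037927936 → NEW=255, ERR=-2714016502180136693/72057594037927936
(6,3): OLD=97188252832548081741/1152921504606846976 → NEW=0, ERR=97188252832548081741/1152921504606846976
Output grid:
  Row 0: ..#.  (3 black, running=3)
  Row 1: .#..  (3 black, running=6)
  Row 2: ..#.  (3 black, running=9)
  Row 3: .#..  (3 black, running=12)
  Row 4: .#.#  (2 black, running=14)
  Row 5: #...  (3 black, running=17)
  Row 6: ..#.  (3 black, running=20)

Answer: 20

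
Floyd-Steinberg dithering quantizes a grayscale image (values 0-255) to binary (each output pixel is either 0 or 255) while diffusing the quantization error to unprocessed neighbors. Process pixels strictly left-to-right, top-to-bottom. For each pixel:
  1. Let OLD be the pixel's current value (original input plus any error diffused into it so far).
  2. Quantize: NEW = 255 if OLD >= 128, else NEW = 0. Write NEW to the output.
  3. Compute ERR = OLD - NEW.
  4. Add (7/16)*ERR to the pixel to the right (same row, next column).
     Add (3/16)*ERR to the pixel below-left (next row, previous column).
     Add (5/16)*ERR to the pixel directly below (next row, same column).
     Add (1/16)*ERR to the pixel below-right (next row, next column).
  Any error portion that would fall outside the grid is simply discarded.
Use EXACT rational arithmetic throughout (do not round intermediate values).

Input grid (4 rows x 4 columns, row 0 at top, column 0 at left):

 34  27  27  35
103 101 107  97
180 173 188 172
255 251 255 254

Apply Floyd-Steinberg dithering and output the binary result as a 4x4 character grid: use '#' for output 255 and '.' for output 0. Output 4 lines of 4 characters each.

Answer: ....
.#.#
###.
####

Derivation:
(0,0): OLD=34 → NEW=0, ERR=34
(0,1): OLD=335/8 → NEW=0, ERR=335/8
(0,2): OLD=5801/128 → NEW=0, ERR=5801/128
(0,3): OLD=112287/2048 → NEW=0, ERR=112287/2048
(1,0): OLD=15549/128 → NEW=0, ERR=15549/128
(1,1): OLD=182123/1024 → NEW=255, ERR=-78997/1024
(1,2): OLD=3286919/32768 → NEW=0, ERR=3286919/32768
(1,3): OLD=84332385/524288 → NEW=255, ERR=-49361055/524288
(2,0): OLD=3334089/16384 → NEW=255, ERR=-843831/16384
(2,1): OLD=80089971/524288 → NEW=255, ERR=-53603469/524288
(2,2): OLD=159532239/1048576 → NEW=255, ERR=-107854641/1048576
(2,3): OLD=1742269523/16777216 → NEW=0, ERR=1742269523/16777216
(3,0): OLD=1843271673/8388608 → NEW=255, ERR=-295823367/8388608
(3,1): OLD=24309055783/134217728 → NEW=255, ERR=-9916464857/134217728
(3,2): OLD=437258086489/2147483648 → NEW=255, ERR=-110350243751/2147483648
(3,3): OLD=8849088029167/34359738368 → NEW=255, ERR=87354745327/34359738368
Row 0: ....
Row 1: .#.#
Row 2: ###.
Row 3: ####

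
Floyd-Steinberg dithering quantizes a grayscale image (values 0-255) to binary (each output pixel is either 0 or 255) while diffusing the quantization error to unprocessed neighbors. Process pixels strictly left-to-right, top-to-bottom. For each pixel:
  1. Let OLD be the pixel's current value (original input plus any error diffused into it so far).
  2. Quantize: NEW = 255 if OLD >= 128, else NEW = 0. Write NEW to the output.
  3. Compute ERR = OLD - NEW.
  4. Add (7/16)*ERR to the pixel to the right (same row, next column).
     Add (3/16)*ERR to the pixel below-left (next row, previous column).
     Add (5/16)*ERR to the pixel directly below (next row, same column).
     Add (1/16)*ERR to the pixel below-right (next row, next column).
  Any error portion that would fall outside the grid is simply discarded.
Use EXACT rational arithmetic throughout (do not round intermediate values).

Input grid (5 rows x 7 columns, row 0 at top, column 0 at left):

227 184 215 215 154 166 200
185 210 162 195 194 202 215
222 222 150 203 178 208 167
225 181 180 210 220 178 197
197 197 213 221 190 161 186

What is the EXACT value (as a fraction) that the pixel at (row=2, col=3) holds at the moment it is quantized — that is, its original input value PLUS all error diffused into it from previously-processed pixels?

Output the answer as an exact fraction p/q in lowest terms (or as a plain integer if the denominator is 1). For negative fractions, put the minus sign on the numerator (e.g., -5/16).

(0,0): OLD=227 → NEW=255, ERR=-28
(0,1): OLD=687/4 → NEW=255, ERR=-333/4
(0,2): OLD=11429/64 → NEW=255, ERR=-4891/64
(0,3): OLD=185923/1024 → NEW=255, ERR=-75197/1024
(0,4): OLD=1996757/16384 → NEW=0, ERR=1996757/16384
(0,5): OLD=57493203/262144 → NEW=255, ERR=-9353517/262144
(0,6): OLD=773386181/4194304 → NEW=255, ERR=-296161339/4194304
(1,0): OLD=10281/64 → NEW=255, ERR=-6039/64
(1,1): OLD=64831/512 → NEW=0, ERR=64831/512
(1,2): OLD=2859723/16384 → NEW=255, ERR=-1318197/16384
(1,3): OLD=10153279/65536 → NEW=255, ERR=-6558401/65536
(1,4): OLD=742489325/4194304 → NEW=255, ERR=-327058195/4194304
(1,5): OLD=5070493789/33554432 → NEW=255, ERR=-3485886371/33554432
(1,6): OLD=77982337747/536870912 → NEW=255, ERR=-58919744813/536870912
(2,0): OLD=1771557/8192 → NEW=255, ERR=-317403/8192
(2,1): OLD=58624711/262144 → NEW=255, ERR=-8222009/262144
(2,2): OLD=420628437/4194304 → NEW=0, ERR=420628437/4194304
(2,3): OLD=6575088557/33554432 → NEW=255, ERR=-1981291603/33554432
Target (2,3): original=203, with diffused error = 6575088557/33554432

Answer: 6575088557/33554432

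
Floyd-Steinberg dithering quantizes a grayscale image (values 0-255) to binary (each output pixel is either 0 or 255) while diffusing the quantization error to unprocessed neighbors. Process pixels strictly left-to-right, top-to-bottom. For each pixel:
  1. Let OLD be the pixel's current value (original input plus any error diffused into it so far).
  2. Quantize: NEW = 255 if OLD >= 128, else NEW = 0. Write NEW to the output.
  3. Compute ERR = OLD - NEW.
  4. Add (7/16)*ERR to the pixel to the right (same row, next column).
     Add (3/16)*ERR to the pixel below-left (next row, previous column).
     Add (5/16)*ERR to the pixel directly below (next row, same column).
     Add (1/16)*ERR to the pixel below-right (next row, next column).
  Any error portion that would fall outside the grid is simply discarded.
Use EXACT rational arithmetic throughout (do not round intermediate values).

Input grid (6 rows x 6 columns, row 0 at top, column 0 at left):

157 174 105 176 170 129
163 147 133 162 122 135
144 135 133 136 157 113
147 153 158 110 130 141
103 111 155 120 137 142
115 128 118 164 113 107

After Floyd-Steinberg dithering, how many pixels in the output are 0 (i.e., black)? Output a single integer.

(0,0): OLD=157 → NEW=255, ERR=-98
(0,1): OLD=1049/8 → NEW=255, ERR=-991/8
(0,2): OLD=6503/128 → NEW=0, ERR=6503/128
(0,3): OLD=405969/2048 → NEW=255, ERR=-116271/2048
(0,4): OLD=4756663/32768 → NEW=255, ERR=-3599177/32768
(0,5): OLD=42438913/524288 → NEW=0, ERR=42438913/524288
(1,0): OLD=13971/128 → NEW=0, ERR=13971/128
(1,1): OLD=163269/1024 → NEW=255, ERR=-97851/1024
(1,2): OLD=2905961/32768 → NEW=0, ERR=2905961/32768
(1,3): OLD=21710485/131072 → NEW=255, ERR=-11712875/131072
(1,4): OLD=505066879/8388608 → NEW=0, ERR=505066879/8388608
(1,5): OLD=24128585161/134217728 → NEW=255, ERR=-10096935479/134217728
(2,0): OLD=2624583/16384 → NEW=255, ERR=-1553337/16384
(2,1): OLD=45670461/524288 → NEW=0, ERR=45670461/524288
(2,2): OLD=1477200759/8388608 → NEW=255, ERR=-661894281/8388608
(2,3): OLD=6065678847/67108864 → NEW=0, ERR=6065678847/67108864
(2,4): OLD=420194996477/2147483648 → NEW=255, ERR=-127413333763/2147483648
(2,5): OLD=2312299381947/34359738368 → NEW=0, ERR=2312299381947/34359738368
(3,0): OLD=1121602839/8388608 → NEW=255, ERR=-1017492201/8388608
(3,1): OLD=7142756235/67108864 → NEW=0, ERR=7142756235/67108864
(3,2): OLD=108608793073/536870912 → NEW=255, ERR=-28293289487/536870912
(3,3): OLD=3406182793139/34359738368 → NEW=0, ERR=3406182793139/34359738368
(3,4): OLD=47580497185939/274877906944 → NEW=255, ERR=-22513369084781/274877906944
(3,5): OLD=538714043028413/4398046511104 → NEW=0, ERR=538714043028413/4398046511104
(4,0): OLD=91323988537/1073741824 → NEW=0, ERR=91323988537/1073741824
(4,1): OLD=2817655159333/17179869184 → NEW=255, ERR=-1563211482587/17179869184
(4,2): OLD=68148977332319/549755813888 → NEW=0, ERR=68148977332319/549755813888
(4,3): OLD=1641016084498939/8796093022208 → NEW=255, ERR=-601987636164101/8796093022208
(4,4): OLD=15569250451180331/140737488355328 → NEW=0, ERR=15569250451180331/140737488355328
(4,5): OLD=503407728614705741/2251799813685248 → NEW=255, ERR=-70801223875032499/2251799813685248
(5,0): OLD=34227243933759/274877906944 → NEW=0, ERR=34227243933759/274877906944
(5,1): OLD=1606172298829231/8796093022208 → NEW=255, ERR=-636831421833809/8796093022208
(5,2): OLD=7497397336050357/70368744177664 → NEW=0, ERR=7497397336050357/70368744177664
(5,3): OLD=490253610806572247/2251799813685248 → NEW=255, ERR=-83955341683165993/2251799813685248
(5,4): OLD=545324275121510695/4503599627370496 → NEW=0, ERR=545324275121510695/4503599627370496
(5,5): OLD=11317636263596309619/72057594037927936 → NEW=255, ERR=-7057050216075314061/72057594037927936
Output grid:
  Row 0: ##.##.  (2 black, running=2)
  Row 1: .#.#.#  (3 black, running=5)
  Row 2: #.#.#.  (3 black, running=8)
  Row 3: #.#.#.  (3 black, running=11)
  Row 4: .#.#.#  (3 black, running=14)
  Row 5: .#.#.#  (3 black, running=17)

Answer: 17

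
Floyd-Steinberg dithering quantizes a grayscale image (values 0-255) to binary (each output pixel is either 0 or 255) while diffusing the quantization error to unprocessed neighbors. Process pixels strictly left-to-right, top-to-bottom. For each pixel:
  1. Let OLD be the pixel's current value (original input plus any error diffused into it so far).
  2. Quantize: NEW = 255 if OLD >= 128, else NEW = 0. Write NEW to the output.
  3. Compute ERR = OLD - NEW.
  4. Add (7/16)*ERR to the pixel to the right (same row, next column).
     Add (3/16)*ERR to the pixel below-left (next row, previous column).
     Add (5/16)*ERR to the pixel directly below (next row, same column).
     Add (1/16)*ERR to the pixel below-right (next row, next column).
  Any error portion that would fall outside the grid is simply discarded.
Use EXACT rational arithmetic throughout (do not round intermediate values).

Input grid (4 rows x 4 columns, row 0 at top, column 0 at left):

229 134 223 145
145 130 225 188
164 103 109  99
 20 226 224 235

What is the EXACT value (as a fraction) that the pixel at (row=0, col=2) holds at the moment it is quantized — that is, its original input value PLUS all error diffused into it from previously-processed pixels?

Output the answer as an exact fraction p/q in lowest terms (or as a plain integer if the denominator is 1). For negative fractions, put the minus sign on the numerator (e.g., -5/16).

(0,0): OLD=229 → NEW=255, ERR=-26
(0,1): OLD=981/8 → NEW=0, ERR=981/8
(0,2): OLD=35411/128 → NEW=255, ERR=2771/128
Target (0,2): original=223, with diffused error = 35411/128

Answer: 35411/128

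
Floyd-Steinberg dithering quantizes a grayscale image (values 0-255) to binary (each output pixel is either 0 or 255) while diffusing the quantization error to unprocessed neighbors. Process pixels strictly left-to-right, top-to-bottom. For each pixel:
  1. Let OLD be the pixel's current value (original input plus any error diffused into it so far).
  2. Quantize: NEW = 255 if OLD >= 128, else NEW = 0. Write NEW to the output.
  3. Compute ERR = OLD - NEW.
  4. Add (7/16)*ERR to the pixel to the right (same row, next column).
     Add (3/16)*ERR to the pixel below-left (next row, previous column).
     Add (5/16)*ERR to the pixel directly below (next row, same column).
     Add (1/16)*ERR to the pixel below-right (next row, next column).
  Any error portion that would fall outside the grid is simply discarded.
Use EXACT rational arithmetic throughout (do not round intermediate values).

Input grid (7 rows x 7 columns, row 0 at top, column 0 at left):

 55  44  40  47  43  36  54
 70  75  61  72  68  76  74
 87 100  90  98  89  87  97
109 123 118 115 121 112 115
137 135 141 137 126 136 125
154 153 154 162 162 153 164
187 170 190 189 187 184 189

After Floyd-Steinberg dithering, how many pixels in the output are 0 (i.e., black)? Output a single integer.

(0,0): OLD=55 → NEW=0, ERR=55
(0,1): OLD=1089/16 → NEW=0, ERR=1089/16
(0,2): OLD=17863/256 → NEW=0, ERR=17863/256
(0,3): OLD=317553/4096 → NEW=0, ERR=317553/4096
(0,4): OLD=5040919/65536 → NEW=0, ERR=5040919/65536
(0,5): OLD=73035169/1048576 → NEW=0, ERR=73035169/1048576
(0,6): OLD=1417215847/16777216 → NEW=0, ERR=1417215847/16777216
(1,0): OLD=25587/256 → NEW=0, ERR=25587/256
(1,1): OLD=320549/2048 → NEW=255, ERR=-201691/2048
(1,2): OLD=3834505/65536 → NEW=0, ERR=3834505/65536
(1,3): OLD=36859733/262144 → NEW=255, ERR=-29986987/262144
(1,4): OLD=1004887647/16777216 → NEW=0, ERR=1004887647/16777216
(1,5): OLD=19410122255/134217728 → NEW=255, ERR=-14815398385/134217728
(1,6): OLD=121243136769/2147483648 → NEW=0, ERR=121243136769/2147483648
(2,0): OLD=3269223/32768 → NEW=0, ERR=3269223/32768
(2,1): OLD=136409949/1048576 → NEW=255, ERR=-130976931/1048576
(2,2): OLD=436761687/16777216 → NEW=0, ERR=436761687/16777216
(2,3): OLD=11882233439/134217728 → NEW=0, ERR=11882233439/134217728
(2,4): OLD=127348826063/1073741824 → NEW=0, ERR=127348826063/1073741824
(2,5): OLD=4079303961221/34359738368 → NEW=0, ERR=4079303961221/34359738368
(2,6): OLD=87788150630643/549755813888 → NEW=255, ERR=-52399581910797/549755813888
(3,0): OLD=1958861431/16777216 → NEW=0, ERR=1958861431/16777216
(3,1): OLD=19617781931/134217728 → NEW=255, ERR=-14607738709/134217728
(3,2): OLD=93750510065/1073741824 → NEW=0, ERR=93750510065/1073741824
(3,3): OLD=879306772583/4294967296 → NEW=255, ERR=-215909887897/4294967296
(3,4): OLD=90085075572343/549755813888 → NEW=255, ERR=-50102656969097/549755813888
(3,5): OLD=434395994906581/4398046511104 → NEW=0, ERR=434395994906581/4398046511104
(3,6): OLD=9559345175381835/70368744177664 → NEW=255, ERR=-8384684589922485/70368744177664
(4,0): OLD=328736500889/2147483648 → NEW=255, ERR=-218871829351/2147483648
(4,1): OLD=2751080101061/34359738368 → NEW=0, ERR=2751080101061/34359738368
(4,2): OLD=102851793657003/549755813888 → NEW=255, ERR=-37335938884437/549755813888
(4,3): OLD=351611566921673/4398046511104 → NEW=0, ERR=351611566921673/4398046511104
(4,4): OLD=5202866357793355/35184372088832 → NEW=255, ERR=-3769148524858805/35184372088832
(4,5): OLD=103538793713288203/1125899906842624 → NEW=0, ERR=103538793713288203/1125899906842624
(4,6): OLD=2417001977180551357/18014398509481984 → NEW=255, ERR=-2176669642737354563/18014398509481984
(5,0): OLD=75405889293855/549755813888 → NEW=255, ERR=-64781843247585/549755813888
(5,1): OLD=472188366391221/4398046511104 → NEW=0, ERR=472188366391221/4398046511104
(5,2): OLD=7027820283211075/35184372088832 → NEW=255, ERR=-1944194599441085/35184372088832
(5,3): OLD=38978023635925743/281474976710656 → NEW=255, ERR=-32798095425291537/281474976710656
(5,4): OLD=1797551064922322469/18014398509481984 → NEW=0, ERR=1797551064922322469/18014398509481984
(5,5): OLD=28252697764895719253/144115188075855872 → NEW=255, ERR=-8496675194447528107/144115188075855872
(5,6): OLD=244867707035719818843/2305843009213693952 → NEW=0, ERR=244867707035719818843/2305843009213693952
(6,0): OLD=11984246530493431/70368744177664 → NEW=255, ERR=-5959783234810889/70368744177664
(6,1): OLD=167502327298530147/1125899906842624 → NEW=255, ERR=-119602148946338973/1125899906842624
(6,2): OLD=2001752614959284681/18014398509481984 → NEW=0, ERR=2001752614959284681/18014398509481984
(6,3): OLD=31194822210574176215/144115188075855872 → NEW=255, ERR=-5554550748769071145/144115188075855872
(6,4): OLD=52741272454672289813/288230376151711744 → NEW=255, ERR=-20757473464014204907/288230376151711744
(6,5): OLD=5910938947001734003897/36893488147419103232 → NEW=255, ERR=-3496900530590137320263/36893488147419103232
(6,6): OLD=104501872156743425243775/590295810358705651712 → NEW=255, ERR=-46023559484726515942785/590295810358705651712
Output grid:
  Row 0: .......  (7 black, running=7)
  Row 1: .#.#.#.  (4 black, running=11)
  Row 2: .#....#  (5 black, running=16)
  Row 3: .#.##.#  (3 black, running=19)
  Row 4: #.#.#.#  (3 black, running=22)
  Row 5: #.##.#.  (3 black, running=25)
  Row 6: ##.####  (1 black, running=26)

Answer: 26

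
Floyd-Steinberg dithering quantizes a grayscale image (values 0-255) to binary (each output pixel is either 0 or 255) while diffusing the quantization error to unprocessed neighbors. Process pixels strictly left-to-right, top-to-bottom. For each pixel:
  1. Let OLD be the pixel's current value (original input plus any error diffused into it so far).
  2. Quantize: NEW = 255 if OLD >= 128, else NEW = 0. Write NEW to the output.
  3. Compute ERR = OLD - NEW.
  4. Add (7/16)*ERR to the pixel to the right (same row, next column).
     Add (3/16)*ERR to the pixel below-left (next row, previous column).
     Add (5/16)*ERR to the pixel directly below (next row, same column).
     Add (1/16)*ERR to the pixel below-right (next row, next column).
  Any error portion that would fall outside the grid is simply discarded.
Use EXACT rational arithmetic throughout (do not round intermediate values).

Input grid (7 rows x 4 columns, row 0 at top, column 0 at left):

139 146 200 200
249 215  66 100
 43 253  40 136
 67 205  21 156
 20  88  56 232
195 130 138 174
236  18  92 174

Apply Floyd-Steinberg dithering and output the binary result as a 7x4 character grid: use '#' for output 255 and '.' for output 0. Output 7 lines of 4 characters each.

Answer: #.##
##..
.#.#
.#.#
...#
####
#..#

Derivation:
(0,0): OLD=139 → NEW=255, ERR=-116
(0,1): OLD=381/4 → NEW=0, ERR=381/4
(0,2): OLD=15467/64 → NEW=255, ERR=-853/64
(0,3): OLD=198829/1024 → NEW=255, ERR=-62291/1024
(1,0): OLD=14759/64 → NEW=255, ERR=-1561/64
(1,1): OLD=114865/512 → NEW=255, ERR=-15695/512
(1,2): OLD=704037/16384 → NEW=0, ERR=704037/16384
(1,3): OLD=25941011/262144 → NEW=0, ERR=25941011/262144
(2,0): OLD=242731/8192 → NEW=0, ERR=242731/8192
(2,1): OLD=68921961/262144 → NEW=255, ERR=2075241/262144
(2,2): OLD=38551125/524288 → NEW=0, ERR=38551125/524288
(2,3): OLD=1692647857/8388608 → NEW=255, ERR=-446447183/8388608
(3,0): OLD=326081051/4194304 → NEW=0, ERR=326081051/4194304
(3,1): OLD=17255409029/67108864 → NEW=255, ERR=142648709/67108864
(3,2): OLD=38036368571/1073741824 → NEW=0, ERR=38036368571/1073741824
(3,3): OLD=2739540679581/17179869184 → NEW=255, ERR=-1641325962339/17179869184
(4,0): OLD=47989266687/1073741824 → NEW=0, ERR=47989266687/1073741824
(4,1): OLD=1028375553245/8589934592 → NEW=0, ERR=1028375553245/8589934592
(4,2): OLD=27945870202461/274877906944 → NEW=0, ERR=27945870202461/274877906944
(4,3): OLD=1094399115360411/4398046511104 → NEW=255, ERR=-27102744971109/4398046511104
(5,0): OLD=31805293254255/137438953472 → NEW=255, ERR=-3241639881105/137438953472
(5,1): OLD=787026039506505/4398046511104 → NEW=255, ERR=-334475820825015/4398046511104
(5,2): OLD=314076425477735/2199023255552 → NEW=255, ERR=-246674504688025/2199023255552
(5,3): OLD=9102338619665017/70368744177664 → NEW=255, ERR=-8841691145639303/70368744177664
(6,0): OLD=15084933782476859/70368744177664 → NEW=255, ERR=-2859095982827461/70368744177664
(6,1): OLD=-51846011291802355/1125899906842624 → NEW=0, ERR=-51846011291802355/1125899906842624
(6,2): OLD=152888866706491659/18014398509481984 → NEW=0, ERR=152888866706491659/18014398509481984
(6,3): OLD=37884185308520676429/288230376151711744 → NEW=255, ERR=-35614560610165818291/288230376151711744
Row 0: #.##
Row 1: ##..
Row 2: .#.#
Row 3: .#.#
Row 4: ...#
Row 5: ####
Row 6: #..#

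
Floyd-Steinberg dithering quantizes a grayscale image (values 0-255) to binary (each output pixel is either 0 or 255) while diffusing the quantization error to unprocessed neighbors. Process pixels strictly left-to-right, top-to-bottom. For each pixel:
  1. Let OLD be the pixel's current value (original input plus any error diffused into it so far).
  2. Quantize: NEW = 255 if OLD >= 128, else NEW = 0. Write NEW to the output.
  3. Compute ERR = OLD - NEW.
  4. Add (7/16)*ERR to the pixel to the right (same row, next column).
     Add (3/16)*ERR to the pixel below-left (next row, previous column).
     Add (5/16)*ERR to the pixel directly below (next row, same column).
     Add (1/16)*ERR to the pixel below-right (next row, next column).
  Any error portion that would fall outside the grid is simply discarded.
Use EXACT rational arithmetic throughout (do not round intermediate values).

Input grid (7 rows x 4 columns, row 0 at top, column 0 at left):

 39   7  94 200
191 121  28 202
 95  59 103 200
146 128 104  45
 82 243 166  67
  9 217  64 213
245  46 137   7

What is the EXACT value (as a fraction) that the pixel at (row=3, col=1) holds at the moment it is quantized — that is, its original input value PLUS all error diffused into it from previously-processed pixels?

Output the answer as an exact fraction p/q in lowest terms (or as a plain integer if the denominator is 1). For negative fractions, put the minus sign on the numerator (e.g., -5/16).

Answer: 34510915625/268435456

Derivation:
(0,0): OLD=39 → NEW=0, ERR=39
(0,1): OLD=385/16 → NEW=0, ERR=385/16
(0,2): OLD=26759/256 → NEW=0, ERR=26759/256
(0,3): OLD=1006513/4096 → NEW=255, ERR=-37967/4096
(1,0): OLD=53171/256 → NEW=255, ERR=-12109/256
(1,1): OLD=265957/2048 → NEW=255, ERR=-256283/2048
(1,2): OLD=372425/65536 → NEW=0, ERR=372425/65536
(1,3): OLD=218232271/1048576 → NEW=255, ERR=-49154609/1048576
(2,0): OLD=1859751/32768 → NEW=0, ERR=1859751/32768
(2,1): OLD=44914589/1048576 → NEW=0, ERR=44914589/1048576
(2,2): OLD=224196081/2097152 → NEW=0, ERR=224196081/2097152
(2,3): OLD=7800630477/33554432 → NEW=255, ERR=-755749683/33554432
(3,0): OLD=2881777463/16777216 → NEW=255, ERR=-1396412617/16777216
(3,1): OLD=34510915625/268435456 → NEW=255, ERR=-33940125655/268435456
Target (3,1): original=128, with diffused error = 34510915625/268435456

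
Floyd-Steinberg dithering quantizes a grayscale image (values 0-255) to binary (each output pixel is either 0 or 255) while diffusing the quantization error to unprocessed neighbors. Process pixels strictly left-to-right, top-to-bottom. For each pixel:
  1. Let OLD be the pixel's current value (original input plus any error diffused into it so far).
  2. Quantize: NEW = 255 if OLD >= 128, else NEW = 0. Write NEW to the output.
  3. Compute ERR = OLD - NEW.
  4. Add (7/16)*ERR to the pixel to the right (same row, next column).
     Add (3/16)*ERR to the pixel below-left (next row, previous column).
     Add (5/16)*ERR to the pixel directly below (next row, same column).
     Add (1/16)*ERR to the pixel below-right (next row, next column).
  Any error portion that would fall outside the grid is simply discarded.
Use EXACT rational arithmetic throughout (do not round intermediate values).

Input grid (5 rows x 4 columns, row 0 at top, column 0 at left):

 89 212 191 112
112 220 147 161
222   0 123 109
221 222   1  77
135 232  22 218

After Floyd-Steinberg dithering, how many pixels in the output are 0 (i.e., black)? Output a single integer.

(0,0): OLD=89 → NEW=0, ERR=89
(0,1): OLD=4015/16 → NEW=255, ERR=-65/16
(0,2): OLD=48441/256 → NEW=255, ERR=-16839/256
(0,3): OLD=340879/4096 → NEW=0, ERR=340879/4096
(1,0): OLD=35597/256 → NEW=255, ERR=-29683/256
(1,1): OLD=330203/2048 → NEW=255, ERR=-192037/2048
(1,2): OLD=6604151/65536 → NEW=0, ERR=6604151/65536
(1,3): OLD=238009329/1048576 → NEW=255, ERR=-29377551/1048576
(2,0): OLD=5511065/32768 → NEW=255, ERR=-2844775/32768
(2,1): OLD=-58339165/1048576 → NEW=0, ERR=-58339165/1048576
(2,2): OLD=249637487/2097152 → NEW=0, ERR=249637487/2097152
(2,3): OLD=5322452819/33554432 → NEW=255, ERR=-3233927341/33554432
(3,0): OLD=3077583241/16777216 → NEW=255, ERR=-1200606839/16777216
(3,1): OLD=51056065047/268435456 → NEW=255, ERR=-17394976233/268435456
(3,2): OLD=-50250957079/4294967296 → NEW=0, ERR=-50250957079/4294967296
(3,3): OLD=3381187084255/68719476736 → NEW=0, ERR=3381187084255/68719476736
(4,0): OLD=431587109141/4294967296 → NEW=0, ERR=431587109141/4294967296
(4,1): OLD=8557161023039/34359738368 → NEW=255, ERR=-204572260801/34359738368
(4,2): OLD=22995614930655/1099511627776 → NEW=0, ERR=22995614930655/1099511627776
(4,3): OLD=4253696583925449/17592186044416 → NEW=255, ERR=-232310857400631/17592186044416
Output grid:
  Row 0: .##.  (2 black, running=2)
  Row 1: ##.#  (1 black, running=3)
  Row 2: #..#  (2 black, running=5)
  Row 3: ##..  (2 black, running=7)
  Row 4: .#.#  (2 black, running=9)

Answer: 9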